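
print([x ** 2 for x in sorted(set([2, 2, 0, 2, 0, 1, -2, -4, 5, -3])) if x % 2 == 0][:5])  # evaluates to [16, 4, 0, 4]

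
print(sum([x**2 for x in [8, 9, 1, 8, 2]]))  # 214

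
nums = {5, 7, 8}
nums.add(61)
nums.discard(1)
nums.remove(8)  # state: {5, 7, 61}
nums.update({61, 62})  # {5, 7, 61, 62}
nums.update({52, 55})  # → {5, 7, 52, 55, 61, 62}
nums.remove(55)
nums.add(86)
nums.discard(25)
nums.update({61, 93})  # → {5, 7, 52, 61, 62, 86, 93}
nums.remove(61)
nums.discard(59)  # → {5, 7, 52, 62, 86, 93}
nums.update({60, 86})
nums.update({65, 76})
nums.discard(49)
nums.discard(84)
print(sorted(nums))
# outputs [5, 7, 52, 60, 62, 65, 76, 86, 93]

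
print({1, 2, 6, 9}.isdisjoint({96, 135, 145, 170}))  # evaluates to True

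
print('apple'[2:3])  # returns p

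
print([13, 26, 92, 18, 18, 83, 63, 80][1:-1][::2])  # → [26, 18, 83]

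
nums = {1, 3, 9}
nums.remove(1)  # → {3, 9}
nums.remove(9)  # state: {3}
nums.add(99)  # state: {3, 99}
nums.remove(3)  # {99}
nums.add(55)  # {55, 99}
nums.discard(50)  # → {55, 99}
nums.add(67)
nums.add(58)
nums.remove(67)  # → {55, 58, 99}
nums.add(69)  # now {55, 58, 69, 99}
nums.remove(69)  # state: {55, 58, 99}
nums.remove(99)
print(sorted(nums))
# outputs [55, 58]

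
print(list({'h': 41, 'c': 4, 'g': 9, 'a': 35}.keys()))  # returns ['h', 'c', 'g', 'a']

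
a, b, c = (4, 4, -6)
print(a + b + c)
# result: 2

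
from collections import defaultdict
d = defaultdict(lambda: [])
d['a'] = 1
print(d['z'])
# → []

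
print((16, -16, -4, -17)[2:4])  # (-4, -17)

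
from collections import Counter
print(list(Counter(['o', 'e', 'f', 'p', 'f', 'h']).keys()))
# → ['o', 'e', 'f', 'p', 'h']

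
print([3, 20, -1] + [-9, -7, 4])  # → [3, 20, -1, -9, -7, 4]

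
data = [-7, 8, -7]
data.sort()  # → [-7, -7, 8]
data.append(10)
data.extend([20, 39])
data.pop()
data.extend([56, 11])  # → [-7, -7, 8, 10, 20, 56, 11]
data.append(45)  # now [-7, -7, 8, 10, 20, 56, 11, 45]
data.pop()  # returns 45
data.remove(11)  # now [-7, -7, 8, 10, 20, 56]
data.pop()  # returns 56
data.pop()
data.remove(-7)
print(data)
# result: [-7, 8, 10]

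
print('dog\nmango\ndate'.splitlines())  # ['dog', 'mango', 'date']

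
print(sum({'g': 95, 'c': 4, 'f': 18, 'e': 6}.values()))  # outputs 123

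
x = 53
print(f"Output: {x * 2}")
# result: Output: 106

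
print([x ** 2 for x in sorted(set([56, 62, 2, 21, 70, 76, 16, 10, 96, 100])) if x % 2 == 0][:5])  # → [4, 100, 256, 3136, 3844]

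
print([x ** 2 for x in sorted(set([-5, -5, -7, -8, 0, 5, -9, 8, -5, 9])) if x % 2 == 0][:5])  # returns [64, 0, 64]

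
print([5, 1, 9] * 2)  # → [5, 1, 9, 5, 1, 9]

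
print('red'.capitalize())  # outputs Red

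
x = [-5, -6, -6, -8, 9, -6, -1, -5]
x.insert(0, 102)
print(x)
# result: [102, -5, -6, -6, -8, 9, -6, -1, -5]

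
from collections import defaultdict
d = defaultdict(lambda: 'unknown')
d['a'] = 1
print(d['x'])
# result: unknown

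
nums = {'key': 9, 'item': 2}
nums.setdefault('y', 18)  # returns 18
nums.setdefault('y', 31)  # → 18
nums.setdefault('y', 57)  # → 18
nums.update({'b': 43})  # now {'key': 9, 'item': 2, 'y': 18, 'b': 43}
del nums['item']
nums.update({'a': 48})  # {'key': 9, 'y': 18, 'b': 43, 'a': 48}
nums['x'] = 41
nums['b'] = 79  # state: {'key': 9, 'y': 18, 'b': 79, 'a': 48, 'x': 41}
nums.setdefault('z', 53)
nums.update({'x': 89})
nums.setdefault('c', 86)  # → 86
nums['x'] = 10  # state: {'key': 9, 'y': 18, 'b': 79, 'a': 48, 'x': 10, 'z': 53, 'c': 86}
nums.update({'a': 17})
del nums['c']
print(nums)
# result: {'key': 9, 'y': 18, 'b': 79, 'a': 17, 'x': 10, 'z': 53}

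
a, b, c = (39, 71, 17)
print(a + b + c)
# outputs 127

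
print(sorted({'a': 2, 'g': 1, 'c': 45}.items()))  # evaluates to [('a', 2), ('c', 45), ('g', 1)]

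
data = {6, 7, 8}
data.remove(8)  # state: {6, 7}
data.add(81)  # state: {6, 7, 81}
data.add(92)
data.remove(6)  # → {7, 81, 92}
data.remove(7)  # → {81, 92}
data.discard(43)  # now {81, 92}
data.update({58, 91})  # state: {58, 81, 91, 92}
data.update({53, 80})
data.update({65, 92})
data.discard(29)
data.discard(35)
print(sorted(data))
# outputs [53, 58, 65, 80, 81, 91, 92]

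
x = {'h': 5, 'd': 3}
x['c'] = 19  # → {'h': 5, 'd': 3, 'c': 19}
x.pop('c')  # 19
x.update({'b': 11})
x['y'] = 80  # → {'h': 5, 'd': 3, 'b': 11, 'y': 80}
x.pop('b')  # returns 11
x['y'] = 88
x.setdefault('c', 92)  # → 92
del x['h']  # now {'d': 3, 'y': 88, 'c': 92}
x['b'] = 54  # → {'d': 3, 'y': 88, 'c': 92, 'b': 54}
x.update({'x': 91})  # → {'d': 3, 'y': 88, 'c': 92, 'b': 54, 'x': 91}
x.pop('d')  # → 3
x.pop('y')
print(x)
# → {'c': 92, 'b': 54, 'x': 91}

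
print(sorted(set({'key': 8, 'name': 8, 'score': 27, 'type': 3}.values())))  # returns [3, 8, 27]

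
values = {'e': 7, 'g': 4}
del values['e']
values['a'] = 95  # {'g': 4, 'a': 95}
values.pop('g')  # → 4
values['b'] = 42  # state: {'a': 95, 'b': 42}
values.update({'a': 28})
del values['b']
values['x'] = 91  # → {'a': 28, 'x': 91}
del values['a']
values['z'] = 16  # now {'x': 91, 'z': 16}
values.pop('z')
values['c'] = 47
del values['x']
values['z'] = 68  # {'c': 47, 'z': 68}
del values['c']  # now {'z': 68}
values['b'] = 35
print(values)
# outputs {'z': 68, 'b': 35}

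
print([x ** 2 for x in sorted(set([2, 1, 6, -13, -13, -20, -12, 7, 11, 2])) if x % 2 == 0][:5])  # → [400, 144, 4, 36]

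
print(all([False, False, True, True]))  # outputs False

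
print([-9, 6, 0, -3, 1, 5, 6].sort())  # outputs None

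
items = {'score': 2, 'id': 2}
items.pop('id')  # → 2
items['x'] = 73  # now {'score': 2, 'x': 73}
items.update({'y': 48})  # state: {'score': 2, 'x': 73, 'y': 48}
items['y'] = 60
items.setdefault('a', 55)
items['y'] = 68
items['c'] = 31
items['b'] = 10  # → {'score': 2, 'x': 73, 'y': 68, 'a': 55, 'c': 31, 'b': 10}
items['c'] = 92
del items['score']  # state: {'x': 73, 'y': 68, 'a': 55, 'c': 92, 'b': 10}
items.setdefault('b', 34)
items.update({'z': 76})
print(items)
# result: {'x': 73, 'y': 68, 'a': 55, 'c': 92, 'b': 10, 'z': 76}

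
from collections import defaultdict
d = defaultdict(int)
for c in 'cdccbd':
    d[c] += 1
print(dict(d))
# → {'c': 3, 'd': 2, 'b': 1}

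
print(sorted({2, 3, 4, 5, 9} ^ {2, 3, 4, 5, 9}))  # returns []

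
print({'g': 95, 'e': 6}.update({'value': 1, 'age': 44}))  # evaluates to None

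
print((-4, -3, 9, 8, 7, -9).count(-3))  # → 1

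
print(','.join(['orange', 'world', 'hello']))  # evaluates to orange,world,hello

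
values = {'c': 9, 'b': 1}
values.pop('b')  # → 1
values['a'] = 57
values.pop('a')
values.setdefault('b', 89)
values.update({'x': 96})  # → {'c': 9, 'b': 89, 'x': 96}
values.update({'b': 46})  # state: {'c': 9, 'b': 46, 'x': 96}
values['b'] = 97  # {'c': 9, 'b': 97, 'x': 96}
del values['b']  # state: {'c': 9, 'x': 96}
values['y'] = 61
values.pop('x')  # 96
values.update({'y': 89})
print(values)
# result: {'c': 9, 'y': 89}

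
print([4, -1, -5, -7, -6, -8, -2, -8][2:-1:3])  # [-5, -8]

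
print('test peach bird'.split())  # ['test', 'peach', 'bird']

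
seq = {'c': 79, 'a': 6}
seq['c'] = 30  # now {'c': 30, 'a': 6}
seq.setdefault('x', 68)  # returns 68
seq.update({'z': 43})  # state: {'c': 30, 'a': 6, 'x': 68, 'z': 43}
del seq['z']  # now {'c': 30, 'a': 6, 'x': 68}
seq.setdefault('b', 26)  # 26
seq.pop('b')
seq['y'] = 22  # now {'c': 30, 'a': 6, 'x': 68, 'y': 22}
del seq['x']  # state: {'c': 30, 'a': 6, 'y': 22}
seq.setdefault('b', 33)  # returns 33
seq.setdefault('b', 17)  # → 33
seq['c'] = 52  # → {'c': 52, 'a': 6, 'y': 22, 'b': 33}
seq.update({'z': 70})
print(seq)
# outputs {'c': 52, 'a': 6, 'y': 22, 'b': 33, 'z': 70}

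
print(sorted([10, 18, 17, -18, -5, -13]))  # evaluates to [-18, -13, -5, 10, 17, 18]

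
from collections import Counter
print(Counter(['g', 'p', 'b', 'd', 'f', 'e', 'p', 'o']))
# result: Counter({'p': 2, 'g': 1, 'b': 1, 'd': 1, 'f': 1, 'e': 1, 'o': 1})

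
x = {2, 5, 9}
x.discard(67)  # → {2, 5, 9}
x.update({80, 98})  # {2, 5, 9, 80, 98}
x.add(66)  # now {2, 5, 9, 66, 80, 98}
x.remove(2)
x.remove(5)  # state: {9, 66, 80, 98}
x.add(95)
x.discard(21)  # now {9, 66, 80, 95, 98}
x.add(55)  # {9, 55, 66, 80, 95, 98}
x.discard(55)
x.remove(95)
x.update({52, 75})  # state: {9, 52, 66, 75, 80, 98}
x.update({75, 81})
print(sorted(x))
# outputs [9, 52, 66, 75, 80, 81, 98]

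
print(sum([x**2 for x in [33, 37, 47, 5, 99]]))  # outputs 14493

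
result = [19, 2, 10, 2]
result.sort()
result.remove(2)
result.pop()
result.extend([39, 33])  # [2, 10, 39, 33]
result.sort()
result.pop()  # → 39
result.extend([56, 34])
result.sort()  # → [2, 10, 33, 34, 56]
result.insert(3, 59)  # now [2, 10, 33, 59, 34, 56]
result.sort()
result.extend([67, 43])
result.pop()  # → 43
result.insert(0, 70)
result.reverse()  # [67, 59, 56, 34, 33, 10, 2, 70]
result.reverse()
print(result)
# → [70, 2, 10, 33, 34, 56, 59, 67]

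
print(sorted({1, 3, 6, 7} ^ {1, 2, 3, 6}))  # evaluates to [2, 7]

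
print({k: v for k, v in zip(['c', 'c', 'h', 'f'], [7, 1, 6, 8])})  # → {'c': 1, 'h': 6, 'f': 8}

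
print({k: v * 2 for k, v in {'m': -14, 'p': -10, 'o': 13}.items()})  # {'m': -28, 'p': -20, 'o': 26}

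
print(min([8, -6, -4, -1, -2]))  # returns -6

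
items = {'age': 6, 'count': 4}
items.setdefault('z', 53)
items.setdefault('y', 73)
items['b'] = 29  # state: {'age': 6, 'count': 4, 'z': 53, 'y': 73, 'b': 29}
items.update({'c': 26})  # {'age': 6, 'count': 4, 'z': 53, 'y': 73, 'b': 29, 'c': 26}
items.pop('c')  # 26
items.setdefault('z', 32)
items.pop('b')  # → 29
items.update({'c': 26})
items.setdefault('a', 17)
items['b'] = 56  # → {'age': 6, 'count': 4, 'z': 53, 'y': 73, 'c': 26, 'a': 17, 'b': 56}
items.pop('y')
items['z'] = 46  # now {'age': 6, 'count': 4, 'z': 46, 'c': 26, 'a': 17, 'b': 56}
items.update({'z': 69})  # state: {'age': 6, 'count': 4, 'z': 69, 'c': 26, 'a': 17, 'b': 56}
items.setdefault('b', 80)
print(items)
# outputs {'age': 6, 'count': 4, 'z': 69, 'c': 26, 'a': 17, 'b': 56}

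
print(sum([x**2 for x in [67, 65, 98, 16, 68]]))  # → 23198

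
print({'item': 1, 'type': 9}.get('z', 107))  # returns 107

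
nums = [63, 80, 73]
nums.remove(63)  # [80, 73]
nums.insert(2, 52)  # [80, 73, 52]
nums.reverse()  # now [52, 73, 80]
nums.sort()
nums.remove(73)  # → [52, 80]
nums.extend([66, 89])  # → [52, 80, 66, 89]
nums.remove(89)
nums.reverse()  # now [66, 80, 52]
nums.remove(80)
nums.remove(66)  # [52]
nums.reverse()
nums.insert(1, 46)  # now [52, 46]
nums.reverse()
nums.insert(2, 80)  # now [46, 52, 80]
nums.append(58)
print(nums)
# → [46, 52, 80, 58]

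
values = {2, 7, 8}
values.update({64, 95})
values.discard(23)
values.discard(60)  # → {2, 7, 8, 64, 95}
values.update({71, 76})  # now {2, 7, 8, 64, 71, 76, 95}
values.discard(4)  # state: {2, 7, 8, 64, 71, 76, 95}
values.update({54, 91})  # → {2, 7, 8, 54, 64, 71, 76, 91, 95}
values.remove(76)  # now {2, 7, 8, 54, 64, 71, 91, 95}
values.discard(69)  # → {2, 7, 8, 54, 64, 71, 91, 95}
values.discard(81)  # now {2, 7, 8, 54, 64, 71, 91, 95}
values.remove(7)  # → {2, 8, 54, 64, 71, 91, 95}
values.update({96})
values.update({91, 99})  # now {2, 8, 54, 64, 71, 91, 95, 96, 99}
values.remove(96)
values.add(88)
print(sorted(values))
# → [2, 8, 54, 64, 71, 88, 91, 95, 99]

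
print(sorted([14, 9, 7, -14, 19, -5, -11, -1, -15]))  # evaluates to [-15, -14, -11, -5, -1, 7, 9, 14, 19]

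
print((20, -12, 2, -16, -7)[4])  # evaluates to -7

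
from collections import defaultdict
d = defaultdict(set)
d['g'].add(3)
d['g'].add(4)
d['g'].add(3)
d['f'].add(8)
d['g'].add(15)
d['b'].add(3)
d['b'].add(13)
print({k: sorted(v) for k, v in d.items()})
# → {'g': [3, 4, 15], 'f': [8], 'b': [3, 13]}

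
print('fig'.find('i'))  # 1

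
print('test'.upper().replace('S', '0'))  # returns TE0T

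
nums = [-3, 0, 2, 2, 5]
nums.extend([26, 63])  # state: [-3, 0, 2, 2, 5, 26, 63]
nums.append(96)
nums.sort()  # [-3, 0, 2, 2, 5, 26, 63, 96]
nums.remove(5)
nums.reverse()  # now [96, 63, 26, 2, 2, 0, -3]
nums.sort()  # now [-3, 0, 2, 2, 26, 63, 96]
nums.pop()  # 96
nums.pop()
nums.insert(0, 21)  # [21, -3, 0, 2, 2, 26]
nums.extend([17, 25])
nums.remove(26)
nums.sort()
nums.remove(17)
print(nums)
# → [-3, 0, 2, 2, 21, 25]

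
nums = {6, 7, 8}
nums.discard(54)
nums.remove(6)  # {7, 8}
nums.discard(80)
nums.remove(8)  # {7}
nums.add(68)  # {7, 68}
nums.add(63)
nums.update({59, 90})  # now {7, 59, 63, 68, 90}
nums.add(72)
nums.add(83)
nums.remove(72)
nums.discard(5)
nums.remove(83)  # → {7, 59, 63, 68, 90}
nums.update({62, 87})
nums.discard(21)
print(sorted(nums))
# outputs [7, 59, 62, 63, 68, 87, 90]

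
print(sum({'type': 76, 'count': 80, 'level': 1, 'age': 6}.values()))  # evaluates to 163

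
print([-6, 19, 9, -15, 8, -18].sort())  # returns None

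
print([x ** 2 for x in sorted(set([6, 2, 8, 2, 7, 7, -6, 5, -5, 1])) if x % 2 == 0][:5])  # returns [36, 4, 36, 64]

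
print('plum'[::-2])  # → ml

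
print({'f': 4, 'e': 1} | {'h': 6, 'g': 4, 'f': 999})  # {'f': 999, 'e': 1, 'h': 6, 'g': 4}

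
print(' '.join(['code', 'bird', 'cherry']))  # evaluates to code bird cherry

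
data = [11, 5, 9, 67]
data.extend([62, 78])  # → [11, 5, 9, 67, 62, 78]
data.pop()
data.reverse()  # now [62, 67, 9, 5, 11]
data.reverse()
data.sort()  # [5, 9, 11, 62, 67]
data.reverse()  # [67, 62, 11, 9, 5]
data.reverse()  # [5, 9, 11, 62, 67]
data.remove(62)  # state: [5, 9, 11, 67]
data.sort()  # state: [5, 9, 11, 67]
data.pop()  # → 67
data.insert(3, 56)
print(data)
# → [5, 9, 11, 56]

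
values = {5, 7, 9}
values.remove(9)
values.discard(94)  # {5, 7}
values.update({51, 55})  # {5, 7, 51, 55}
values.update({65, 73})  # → {5, 7, 51, 55, 65, 73}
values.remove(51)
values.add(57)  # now {5, 7, 55, 57, 65, 73}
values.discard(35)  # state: {5, 7, 55, 57, 65, 73}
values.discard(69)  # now {5, 7, 55, 57, 65, 73}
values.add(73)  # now {5, 7, 55, 57, 65, 73}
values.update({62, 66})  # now {5, 7, 55, 57, 62, 65, 66, 73}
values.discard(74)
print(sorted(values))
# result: [5, 7, 55, 57, 62, 65, 66, 73]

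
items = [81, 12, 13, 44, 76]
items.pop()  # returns 76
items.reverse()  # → [44, 13, 12, 81]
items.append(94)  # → [44, 13, 12, 81, 94]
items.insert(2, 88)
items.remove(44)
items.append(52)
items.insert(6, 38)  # [13, 88, 12, 81, 94, 52, 38]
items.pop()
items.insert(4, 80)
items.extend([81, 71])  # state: [13, 88, 12, 81, 80, 94, 52, 81, 71]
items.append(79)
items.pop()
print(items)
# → [13, 88, 12, 81, 80, 94, 52, 81, 71]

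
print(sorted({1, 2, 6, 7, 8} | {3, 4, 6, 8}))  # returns [1, 2, 3, 4, 6, 7, 8]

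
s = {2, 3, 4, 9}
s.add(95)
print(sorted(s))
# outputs [2, 3, 4, 9, 95]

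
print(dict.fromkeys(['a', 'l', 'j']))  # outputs {'a': None, 'l': None, 'j': None}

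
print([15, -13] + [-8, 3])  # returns [15, -13, -8, 3]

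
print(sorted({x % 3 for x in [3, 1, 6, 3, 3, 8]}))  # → [0, 1, 2]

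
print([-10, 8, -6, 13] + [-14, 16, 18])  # [-10, 8, -6, 13, -14, 16, 18]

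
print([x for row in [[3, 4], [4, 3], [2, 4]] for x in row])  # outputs [3, 4, 4, 3, 2, 4]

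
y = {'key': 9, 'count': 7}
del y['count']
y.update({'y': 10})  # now {'key': 9, 'y': 10}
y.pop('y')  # 10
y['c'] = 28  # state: {'key': 9, 'c': 28}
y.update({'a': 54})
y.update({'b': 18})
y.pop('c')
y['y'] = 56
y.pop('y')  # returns 56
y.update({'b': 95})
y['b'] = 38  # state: {'key': 9, 'a': 54, 'b': 38}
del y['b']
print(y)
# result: {'key': 9, 'a': 54}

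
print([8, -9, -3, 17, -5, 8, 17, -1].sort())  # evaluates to None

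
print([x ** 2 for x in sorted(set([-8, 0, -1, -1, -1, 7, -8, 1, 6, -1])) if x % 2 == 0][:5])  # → [64, 0, 36]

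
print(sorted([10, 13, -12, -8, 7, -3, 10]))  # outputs [-12, -8, -3, 7, 10, 10, 13]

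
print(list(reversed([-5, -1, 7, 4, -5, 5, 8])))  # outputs [8, 5, -5, 4, 7, -1, -5]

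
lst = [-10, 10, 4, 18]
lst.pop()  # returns 18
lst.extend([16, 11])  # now [-10, 10, 4, 16, 11]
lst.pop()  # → 11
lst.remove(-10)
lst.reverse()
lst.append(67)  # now [16, 4, 10, 67]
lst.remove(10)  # [16, 4, 67]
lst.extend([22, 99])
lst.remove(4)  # [16, 67, 22, 99]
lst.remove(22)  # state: [16, 67, 99]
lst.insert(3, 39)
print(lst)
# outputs [16, 67, 99, 39]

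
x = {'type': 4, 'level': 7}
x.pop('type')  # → 4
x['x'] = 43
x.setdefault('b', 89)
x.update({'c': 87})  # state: {'level': 7, 'x': 43, 'b': 89, 'c': 87}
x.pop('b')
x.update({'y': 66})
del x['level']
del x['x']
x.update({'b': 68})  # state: {'c': 87, 'y': 66, 'b': 68}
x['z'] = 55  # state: {'c': 87, 'y': 66, 'b': 68, 'z': 55}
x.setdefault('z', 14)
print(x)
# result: {'c': 87, 'y': 66, 'b': 68, 'z': 55}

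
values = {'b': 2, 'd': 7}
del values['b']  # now {'d': 7}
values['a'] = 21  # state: {'d': 7, 'a': 21}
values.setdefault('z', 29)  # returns 29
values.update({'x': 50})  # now {'d': 7, 'a': 21, 'z': 29, 'x': 50}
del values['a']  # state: {'d': 7, 'z': 29, 'x': 50}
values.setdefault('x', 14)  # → 50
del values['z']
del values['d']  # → {'x': 50}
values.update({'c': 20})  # {'x': 50, 'c': 20}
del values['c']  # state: {'x': 50}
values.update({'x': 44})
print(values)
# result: {'x': 44}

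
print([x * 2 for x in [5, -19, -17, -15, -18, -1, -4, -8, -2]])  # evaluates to [10, -38, -34, -30, -36, -2, -8, -16, -4]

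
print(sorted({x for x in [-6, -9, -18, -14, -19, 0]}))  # [-19, -18, -14, -9, -6, 0]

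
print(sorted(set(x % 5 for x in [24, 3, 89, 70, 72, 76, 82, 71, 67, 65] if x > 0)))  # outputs [0, 1, 2, 3, 4]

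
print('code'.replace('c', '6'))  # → 6ode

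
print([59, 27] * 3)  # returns [59, 27, 59, 27, 59, 27]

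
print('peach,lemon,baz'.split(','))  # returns ['peach', 'lemon', 'baz']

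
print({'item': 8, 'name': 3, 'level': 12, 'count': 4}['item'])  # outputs 8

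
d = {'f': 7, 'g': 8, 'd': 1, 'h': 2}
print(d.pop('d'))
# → 1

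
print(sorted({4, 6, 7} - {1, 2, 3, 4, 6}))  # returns [7]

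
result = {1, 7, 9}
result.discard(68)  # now {1, 7, 9}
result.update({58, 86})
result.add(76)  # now {1, 7, 9, 58, 76, 86}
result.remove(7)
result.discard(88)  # {1, 9, 58, 76, 86}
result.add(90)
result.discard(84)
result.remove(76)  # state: {1, 9, 58, 86, 90}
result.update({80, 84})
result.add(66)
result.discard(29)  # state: {1, 9, 58, 66, 80, 84, 86, 90}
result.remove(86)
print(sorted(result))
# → [1, 9, 58, 66, 80, 84, 90]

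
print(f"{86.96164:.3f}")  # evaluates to 86.962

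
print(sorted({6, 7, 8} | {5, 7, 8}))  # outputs [5, 6, 7, 8]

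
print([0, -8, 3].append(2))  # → None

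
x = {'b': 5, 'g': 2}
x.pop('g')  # 2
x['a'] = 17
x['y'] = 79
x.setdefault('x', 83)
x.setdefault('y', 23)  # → 79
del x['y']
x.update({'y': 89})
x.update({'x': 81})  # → {'b': 5, 'a': 17, 'x': 81, 'y': 89}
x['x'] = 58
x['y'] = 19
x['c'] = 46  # {'b': 5, 'a': 17, 'x': 58, 'y': 19, 'c': 46}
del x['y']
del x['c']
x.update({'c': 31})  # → {'b': 5, 'a': 17, 'x': 58, 'c': 31}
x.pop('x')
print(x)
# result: {'b': 5, 'a': 17, 'c': 31}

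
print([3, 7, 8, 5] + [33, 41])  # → [3, 7, 8, 5, 33, 41]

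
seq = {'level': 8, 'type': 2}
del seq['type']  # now {'level': 8}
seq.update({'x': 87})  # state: {'level': 8, 'x': 87}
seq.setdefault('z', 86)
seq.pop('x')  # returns 87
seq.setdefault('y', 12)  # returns 12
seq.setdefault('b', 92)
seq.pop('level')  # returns 8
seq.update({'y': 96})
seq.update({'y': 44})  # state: {'z': 86, 'y': 44, 'b': 92}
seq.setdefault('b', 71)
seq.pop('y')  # 44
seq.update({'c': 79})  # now {'z': 86, 'b': 92, 'c': 79}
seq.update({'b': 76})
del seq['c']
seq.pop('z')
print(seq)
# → {'b': 76}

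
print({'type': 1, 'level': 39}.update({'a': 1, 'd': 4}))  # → None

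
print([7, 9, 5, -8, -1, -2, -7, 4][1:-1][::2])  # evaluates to [9, -8, -2]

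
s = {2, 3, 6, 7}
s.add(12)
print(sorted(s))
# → [2, 3, 6, 7, 12]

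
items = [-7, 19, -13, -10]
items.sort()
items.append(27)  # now [-13, -10, -7, 19, 27]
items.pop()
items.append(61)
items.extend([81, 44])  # [-13, -10, -7, 19, 61, 81, 44]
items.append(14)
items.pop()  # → 14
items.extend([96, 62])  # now [-13, -10, -7, 19, 61, 81, 44, 96, 62]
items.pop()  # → 62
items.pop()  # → 96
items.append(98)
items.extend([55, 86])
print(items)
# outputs [-13, -10, -7, 19, 61, 81, 44, 98, 55, 86]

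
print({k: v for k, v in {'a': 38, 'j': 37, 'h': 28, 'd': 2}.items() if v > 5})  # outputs {'a': 38, 'j': 37, 'h': 28}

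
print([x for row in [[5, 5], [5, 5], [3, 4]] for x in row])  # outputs [5, 5, 5, 5, 3, 4]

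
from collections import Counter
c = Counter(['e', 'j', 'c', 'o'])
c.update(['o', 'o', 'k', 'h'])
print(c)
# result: Counter({'o': 3, 'e': 1, 'j': 1, 'c': 1, 'k': 1, 'h': 1})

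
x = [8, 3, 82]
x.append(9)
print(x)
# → [8, 3, 82, 9]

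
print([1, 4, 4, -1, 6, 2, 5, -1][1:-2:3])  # [4, 6]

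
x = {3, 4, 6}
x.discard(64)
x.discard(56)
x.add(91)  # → {3, 4, 6, 91}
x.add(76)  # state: {3, 4, 6, 76, 91}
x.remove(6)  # {3, 4, 76, 91}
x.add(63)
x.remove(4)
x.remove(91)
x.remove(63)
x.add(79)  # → {3, 76, 79}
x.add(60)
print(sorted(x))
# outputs [3, 60, 76, 79]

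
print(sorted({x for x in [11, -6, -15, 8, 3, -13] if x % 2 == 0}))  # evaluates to [-6, 8]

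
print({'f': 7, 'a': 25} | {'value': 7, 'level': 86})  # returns {'f': 7, 'a': 25, 'value': 7, 'level': 86}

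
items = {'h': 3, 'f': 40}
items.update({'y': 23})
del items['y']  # {'h': 3, 'f': 40}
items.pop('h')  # 3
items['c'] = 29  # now {'f': 40, 'c': 29}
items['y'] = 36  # {'f': 40, 'c': 29, 'y': 36}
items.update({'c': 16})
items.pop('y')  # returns 36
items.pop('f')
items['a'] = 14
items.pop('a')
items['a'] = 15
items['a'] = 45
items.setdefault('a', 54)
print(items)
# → {'c': 16, 'a': 45}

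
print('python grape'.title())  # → Python Grape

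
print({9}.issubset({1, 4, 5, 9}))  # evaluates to True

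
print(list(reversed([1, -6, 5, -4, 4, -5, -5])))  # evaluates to [-5, -5, 4, -4, 5, -6, 1]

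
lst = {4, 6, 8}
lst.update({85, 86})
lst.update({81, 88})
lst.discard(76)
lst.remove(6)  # {4, 8, 81, 85, 86, 88}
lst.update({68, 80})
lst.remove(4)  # {8, 68, 80, 81, 85, 86, 88}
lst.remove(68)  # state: {8, 80, 81, 85, 86, 88}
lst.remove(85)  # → {8, 80, 81, 86, 88}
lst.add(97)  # {8, 80, 81, 86, 88, 97}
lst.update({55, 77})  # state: {8, 55, 77, 80, 81, 86, 88, 97}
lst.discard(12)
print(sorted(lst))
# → [8, 55, 77, 80, 81, 86, 88, 97]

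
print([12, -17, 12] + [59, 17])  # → [12, -17, 12, 59, 17]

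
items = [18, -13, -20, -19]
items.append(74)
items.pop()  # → 74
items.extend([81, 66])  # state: [18, -13, -20, -19, 81, 66]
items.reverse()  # [66, 81, -19, -20, -13, 18]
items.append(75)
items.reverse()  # [75, 18, -13, -20, -19, 81, 66]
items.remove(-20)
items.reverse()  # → [66, 81, -19, -13, 18, 75]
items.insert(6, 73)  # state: [66, 81, -19, -13, 18, 75, 73]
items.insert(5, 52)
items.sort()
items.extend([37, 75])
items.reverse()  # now [75, 37, 81, 75, 73, 66, 52, 18, -13, -19]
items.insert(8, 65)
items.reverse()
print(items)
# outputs [-19, -13, 65, 18, 52, 66, 73, 75, 81, 37, 75]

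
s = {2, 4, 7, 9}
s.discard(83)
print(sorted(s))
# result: [2, 4, 7, 9]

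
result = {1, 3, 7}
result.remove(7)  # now {1, 3}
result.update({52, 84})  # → {1, 3, 52, 84}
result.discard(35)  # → {1, 3, 52, 84}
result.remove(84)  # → {1, 3, 52}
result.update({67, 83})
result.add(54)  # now {1, 3, 52, 54, 67, 83}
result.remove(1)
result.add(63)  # {3, 52, 54, 63, 67, 83}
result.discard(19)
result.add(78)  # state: {3, 52, 54, 63, 67, 78, 83}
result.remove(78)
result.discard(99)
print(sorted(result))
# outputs [3, 52, 54, 63, 67, 83]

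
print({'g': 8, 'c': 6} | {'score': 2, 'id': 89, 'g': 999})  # {'g': 999, 'c': 6, 'score': 2, 'id': 89}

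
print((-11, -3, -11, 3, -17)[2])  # -11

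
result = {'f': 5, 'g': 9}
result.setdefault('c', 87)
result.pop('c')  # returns 87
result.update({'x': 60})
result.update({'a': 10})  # {'f': 5, 'g': 9, 'x': 60, 'a': 10}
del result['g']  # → {'f': 5, 'x': 60, 'a': 10}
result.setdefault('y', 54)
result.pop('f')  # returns 5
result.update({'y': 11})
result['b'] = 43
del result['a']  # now {'x': 60, 'y': 11, 'b': 43}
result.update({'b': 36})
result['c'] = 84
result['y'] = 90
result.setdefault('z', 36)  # 36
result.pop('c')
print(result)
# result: {'x': 60, 'y': 90, 'b': 36, 'z': 36}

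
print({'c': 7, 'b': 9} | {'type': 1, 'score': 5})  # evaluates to {'c': 7, 'b': 9, 'type': 1, 'score': 5}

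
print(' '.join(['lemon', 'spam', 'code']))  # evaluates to lemon spam code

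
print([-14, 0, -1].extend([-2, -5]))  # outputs None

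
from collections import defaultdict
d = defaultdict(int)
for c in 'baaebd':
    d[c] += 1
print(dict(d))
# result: {'b': 2, 'a': 2, 'e': 1, 'd': 1}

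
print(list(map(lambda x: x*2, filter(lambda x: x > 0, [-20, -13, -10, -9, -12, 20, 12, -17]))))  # [40, 24]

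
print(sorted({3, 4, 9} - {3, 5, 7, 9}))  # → [4]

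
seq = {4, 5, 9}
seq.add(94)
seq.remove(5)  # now {4, 9, 94}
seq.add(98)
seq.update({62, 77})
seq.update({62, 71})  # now {4, 9, 62, 71, 77, 94, 98}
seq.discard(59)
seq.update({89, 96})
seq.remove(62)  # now {4, 9, 71, 77, 89, 94, 96, 98}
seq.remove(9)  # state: {4, 71, 77, 89, 94, 96, 98}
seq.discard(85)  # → {4, 71, 77, 89, 94, 96, 98}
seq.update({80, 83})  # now {4, 71, 77, 80, 83, 89, 94, 96, 98}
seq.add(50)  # {4, 50, 71, 77, 80, 83, 89, 94, 96, 98}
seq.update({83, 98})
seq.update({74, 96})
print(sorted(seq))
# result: [4, 50, 71, 74, 77, 80, 83, 89, 94, 96, 98]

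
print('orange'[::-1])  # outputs egnaro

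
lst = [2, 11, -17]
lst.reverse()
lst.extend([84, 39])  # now [-17, 11, 2, 84, 39]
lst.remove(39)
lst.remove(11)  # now [-17, 2, 84]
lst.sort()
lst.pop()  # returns 84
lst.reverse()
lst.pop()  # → -17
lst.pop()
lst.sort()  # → []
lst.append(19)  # [19]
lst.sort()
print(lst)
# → [19]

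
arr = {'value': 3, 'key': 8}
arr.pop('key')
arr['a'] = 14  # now {'value': 3, 'a': 14}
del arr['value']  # {'a': 14}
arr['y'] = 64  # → {'a': 14, 'y': 64}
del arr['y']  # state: {'a': 14}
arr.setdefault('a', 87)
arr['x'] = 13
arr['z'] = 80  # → {'a': 14, 'x': 13, 'z': 80}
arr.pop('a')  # 14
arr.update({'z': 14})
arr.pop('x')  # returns 13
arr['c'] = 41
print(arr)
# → {'z': 14, 'c': 41}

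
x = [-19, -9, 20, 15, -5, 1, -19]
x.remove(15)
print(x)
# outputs [-19, -9, 20, -5, 1, -19]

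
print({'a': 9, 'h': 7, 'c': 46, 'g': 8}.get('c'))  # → 46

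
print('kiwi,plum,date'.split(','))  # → ['kiwi', 'plum', 'date']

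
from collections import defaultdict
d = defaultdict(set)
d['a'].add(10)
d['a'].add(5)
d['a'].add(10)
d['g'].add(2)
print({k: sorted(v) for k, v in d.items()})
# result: {'a': [5, 10], 'g': [2]}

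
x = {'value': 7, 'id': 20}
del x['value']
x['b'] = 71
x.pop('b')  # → 71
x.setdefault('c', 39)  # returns 39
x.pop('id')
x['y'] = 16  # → {'c': 39, 'y': 16}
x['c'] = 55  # {'c': 55, 'y': 16}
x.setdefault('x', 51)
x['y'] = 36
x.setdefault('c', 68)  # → 55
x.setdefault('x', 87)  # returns 51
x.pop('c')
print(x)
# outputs {'y': 36, 'x': 51}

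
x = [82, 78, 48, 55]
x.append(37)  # [82, 78, 48, 55, 37]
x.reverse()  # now [37, 55, 48, 78, 82]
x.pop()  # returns 82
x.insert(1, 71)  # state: [37, 71, 55, 48, 78]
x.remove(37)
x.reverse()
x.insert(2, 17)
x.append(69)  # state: [78, 48, 17, 55, 71, 69]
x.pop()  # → 69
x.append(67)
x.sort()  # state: [17, 48, 55, 67, 71, 78]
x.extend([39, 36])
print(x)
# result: [17, 48, 55, 67, 71, 78, 39, 36]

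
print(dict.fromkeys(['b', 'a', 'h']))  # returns {'b': None, 'a': None, 'h': None}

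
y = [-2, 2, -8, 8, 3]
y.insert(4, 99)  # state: [-2, 2, -8, 8, 99, 3]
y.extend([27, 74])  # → [-2, 2, -8, 8, 99, 3, 27, 74]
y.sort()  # [-8, -2, 2, 3, 8, 27, 74, 99]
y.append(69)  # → [-8, -2, 2, 3, 8, 27, 74, 99, 69]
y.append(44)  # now [-8, -2, 2, 3, 8, 27, 74, 99, 69, 44]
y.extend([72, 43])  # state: [-8, -2, 2, 3, 8, 27, 74, 99, 69, 44, 72, 43]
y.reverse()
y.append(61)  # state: [43, 72, 44, 69, 99, 74, 27, 8, 3, 2, -2, -8, 61]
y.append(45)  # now [43, 72, 44, 69, 99, 74, 27, 8, 3, 2, -2, -8, 61, 45]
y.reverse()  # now [45, 61, -8, -2, 2, 3, 8, 27, 74, 99, 69, 44, 72, 43]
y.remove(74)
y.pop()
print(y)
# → [45, 61, -8, -2, 2, 3, 8, 27, 99, 69, 44, 72]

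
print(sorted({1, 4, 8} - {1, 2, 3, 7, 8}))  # [4]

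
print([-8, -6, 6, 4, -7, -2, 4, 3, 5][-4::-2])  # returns [-2, 4, -6]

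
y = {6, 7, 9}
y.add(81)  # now {6, 7, 9, 81}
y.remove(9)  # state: {6, 7, 81}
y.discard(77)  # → {6, 7, 81}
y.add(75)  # {6, 7, 75, 81}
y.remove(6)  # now {7, 75, 81}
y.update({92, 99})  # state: {7, 75, 81, 92, 99}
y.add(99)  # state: {7, 75, 81, 92, 99}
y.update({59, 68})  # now {7, 59, 68, 75, 81, 92, 99}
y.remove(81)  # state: {7, 59, 68, 75, 92, 99}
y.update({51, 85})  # {7, 51, 59, 68, 75, 85, 92, 99}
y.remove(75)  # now {7, 51, 59, 68, 85, 92, 99}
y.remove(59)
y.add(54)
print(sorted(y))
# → [7, 51, 54, 68, 85, 92, 99]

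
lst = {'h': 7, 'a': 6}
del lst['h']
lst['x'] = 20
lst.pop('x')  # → 20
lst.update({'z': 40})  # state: {'a': 6, 'z': 40}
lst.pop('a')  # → 6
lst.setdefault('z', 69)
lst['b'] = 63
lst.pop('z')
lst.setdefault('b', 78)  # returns 63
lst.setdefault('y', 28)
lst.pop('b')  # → 63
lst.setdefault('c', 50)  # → 50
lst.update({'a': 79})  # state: {'y': 28, 'c': 50, 'a': 79}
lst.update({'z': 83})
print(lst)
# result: {'y': 28, 'c': 50, 'a': 79, 'z': 83}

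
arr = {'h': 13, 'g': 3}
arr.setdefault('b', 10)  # 10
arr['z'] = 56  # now {'h': 13, 'g': 3, 'b': 10, 'z': 56}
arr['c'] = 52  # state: {'h': 13, 'g': 3, 'b': 10, 'z': 56, 'c': 52}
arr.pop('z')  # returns 56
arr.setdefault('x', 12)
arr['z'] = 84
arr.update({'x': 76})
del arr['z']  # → {'h': 13, 'g': 3, 'b': 10, 'c': 52, 'x': 76}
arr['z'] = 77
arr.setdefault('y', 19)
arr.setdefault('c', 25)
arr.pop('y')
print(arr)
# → {'h': 13, 'g': 3, 'b': 10, 'c': 52, 'x': 76, 'z': 77}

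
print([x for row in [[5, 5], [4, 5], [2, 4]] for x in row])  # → [5, 5, 4, 5, 2, 4]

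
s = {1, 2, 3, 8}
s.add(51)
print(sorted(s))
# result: [1, 2, 3, 8, 51]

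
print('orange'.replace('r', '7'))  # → o7ange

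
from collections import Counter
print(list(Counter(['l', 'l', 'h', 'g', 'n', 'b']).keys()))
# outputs ['l', 'h', 'g', 'n', 'b']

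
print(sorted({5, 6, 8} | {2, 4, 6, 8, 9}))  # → [2, 4, 5, 6, 8, 9]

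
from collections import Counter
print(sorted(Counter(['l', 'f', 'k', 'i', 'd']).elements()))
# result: ['d', 'f', 'i', 'k', 'l']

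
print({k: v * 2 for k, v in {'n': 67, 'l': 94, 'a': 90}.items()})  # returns {'n': 134, 'l': 188, 'a': 180}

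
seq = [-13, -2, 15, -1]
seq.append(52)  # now [-13, -2, 15, -1, 52]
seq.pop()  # 52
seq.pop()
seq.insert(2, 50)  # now [-13, -2, 50, 15]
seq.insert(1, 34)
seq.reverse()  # [15, 50, -2, 34, -13]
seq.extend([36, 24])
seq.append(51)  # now [15, 50, -2, 34, -13, 36, 24, 51]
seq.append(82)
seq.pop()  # 82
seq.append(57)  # [15, 50, -2, 34, -13, 36, 24, 51, 57]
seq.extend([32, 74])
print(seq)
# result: [15, 50, -2, 34, -13, 36, 24, 51, 57, 32, 74]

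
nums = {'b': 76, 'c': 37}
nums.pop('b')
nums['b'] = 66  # {'c': 37, 'b': 66}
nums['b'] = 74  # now {'c': 37, 'b': 74}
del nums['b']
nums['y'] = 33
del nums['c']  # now {'y': 33}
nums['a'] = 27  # {'y': 33, 'a': 27}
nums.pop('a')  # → 27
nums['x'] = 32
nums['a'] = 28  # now {'y': 33, 'x': 32, 'a': 28}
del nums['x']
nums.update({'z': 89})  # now {'y': 33, 'a': 28, 'z': 89}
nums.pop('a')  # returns 28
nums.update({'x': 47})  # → {'y': 33, 'z': 89, 'x': 47}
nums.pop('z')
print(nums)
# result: {'y': 33, 'x': 47}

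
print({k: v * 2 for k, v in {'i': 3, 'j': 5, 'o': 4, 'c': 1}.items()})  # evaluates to {'i': 6, 'j': 10, 'o': 8, 'c': 2}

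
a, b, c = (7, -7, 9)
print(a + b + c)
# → 9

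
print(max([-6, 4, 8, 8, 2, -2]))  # 8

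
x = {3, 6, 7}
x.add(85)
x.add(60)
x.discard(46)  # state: {3, 6, 7, 60, 85}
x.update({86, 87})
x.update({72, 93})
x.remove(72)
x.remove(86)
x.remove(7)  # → {3, 6, 60, 85, 87, 93}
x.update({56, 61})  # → {3, 6, 56, 60, 61, 85, 87, 93}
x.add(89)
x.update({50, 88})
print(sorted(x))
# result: [3, 6, 50, 56, 60, 61, 85, 87, 88, 89, 93]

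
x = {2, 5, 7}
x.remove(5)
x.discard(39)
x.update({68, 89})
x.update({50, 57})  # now {2, 7, 50, 57, 68, 89}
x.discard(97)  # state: {2, 7, 50, 57, 68, 89}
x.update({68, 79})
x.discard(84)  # {2, 7, 50, 57, 68, 79, 89}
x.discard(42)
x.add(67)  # {2, 7, 50, 57, 67, 68, 79, 89}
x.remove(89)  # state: {2, 7, 50, 57, 67, 68, 79}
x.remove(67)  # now {2, 7, 50, 57, 68, 79}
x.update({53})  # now {2, 7, 50, 53, 57, 68, 79}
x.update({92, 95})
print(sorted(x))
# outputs [2, 7, 50, 53, 57, 68, 79, 92, 95]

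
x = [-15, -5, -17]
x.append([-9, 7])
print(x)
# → [-15, -5, -17, [-9, 7]]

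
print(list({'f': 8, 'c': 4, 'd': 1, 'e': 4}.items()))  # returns [('f', 8), ('c', 4), ('d', 1), ('e', 4)]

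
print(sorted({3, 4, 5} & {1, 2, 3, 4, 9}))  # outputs [3, 4]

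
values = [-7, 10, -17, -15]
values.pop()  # -15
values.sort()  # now [-17, -7, 10]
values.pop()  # 10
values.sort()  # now [-17, -7]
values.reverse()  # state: [-7, -17]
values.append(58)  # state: [-7, -17, 58]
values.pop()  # 58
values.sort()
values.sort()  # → [-17, -7]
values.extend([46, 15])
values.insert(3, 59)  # [-17, -7, 46, 59, 15]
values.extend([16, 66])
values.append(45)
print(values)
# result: [-17, -7, 46, 59, 15, 16, 66, 45]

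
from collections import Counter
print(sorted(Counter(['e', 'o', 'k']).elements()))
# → ['e', 'k', 'o']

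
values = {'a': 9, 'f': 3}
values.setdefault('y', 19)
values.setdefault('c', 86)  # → 86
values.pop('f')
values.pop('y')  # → 19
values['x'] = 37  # {'a': 9, 'c': 86, 'x': 37}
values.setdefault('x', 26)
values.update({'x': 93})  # {'a': 9, 'c': 86, 'x': 93}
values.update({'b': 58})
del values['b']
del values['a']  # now {'c': 86, 'x': 93}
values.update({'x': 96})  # {'c': 86, 'x': 96}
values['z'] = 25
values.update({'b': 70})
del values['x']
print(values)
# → {'c': 86, 'z': 25, 'b': 70}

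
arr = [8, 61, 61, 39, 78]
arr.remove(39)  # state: [8, 61, 61, 78]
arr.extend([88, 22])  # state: [8, 61, 61, 78, 88, 22]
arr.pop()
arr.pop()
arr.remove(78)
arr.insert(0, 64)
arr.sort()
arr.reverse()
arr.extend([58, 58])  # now [64, 61, 61, 8, 58, 58]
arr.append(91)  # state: [64, 61, 61, 8, 58, 58, 91]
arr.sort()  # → [8, 58, 58, 61, 61, 64, 91]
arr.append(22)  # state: [8, 58, 58, 61, 61, 64, 91, 22]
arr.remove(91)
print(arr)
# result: [8, 58, 58, 61, 61, 64, 22]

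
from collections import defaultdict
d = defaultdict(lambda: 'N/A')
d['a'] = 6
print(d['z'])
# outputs N/A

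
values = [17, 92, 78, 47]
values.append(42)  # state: [17, 92, 78, 47, 42]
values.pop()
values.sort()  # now [17, 47, 78, 92]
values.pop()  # 92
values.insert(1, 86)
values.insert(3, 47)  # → [17, 86, 47, 47, 78]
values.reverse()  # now [78, 47, 47, 86, 17]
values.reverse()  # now [17, 86, 47, 47, 78]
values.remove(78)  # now [17, 86, 47, 47]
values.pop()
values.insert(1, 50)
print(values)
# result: [17, 50, 86, 47]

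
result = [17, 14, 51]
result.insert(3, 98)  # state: [17, 14, 51, 98]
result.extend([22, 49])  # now [17, 14, 51, 98, 22, 49]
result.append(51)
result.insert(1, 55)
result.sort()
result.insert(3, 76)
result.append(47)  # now [14, 17, 22, 76, 49, 51, 51, 55, 98, 47]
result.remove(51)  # [14, 17, 22, 76, 49, 51, 55, 98, 47]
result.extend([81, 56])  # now [14, 17, 22, 76, 49, 51, 55, 98, 47, 81, 56]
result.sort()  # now [14, 17, 22, 47, 49, 51, 55, 56, 76, 81, 98]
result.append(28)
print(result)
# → [14, 17, 22, 47, 49, 51, 55, 56, 76, 81, 98, 28]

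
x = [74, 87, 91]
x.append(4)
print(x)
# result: [74, 87, 91, 4]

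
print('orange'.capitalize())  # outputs Orange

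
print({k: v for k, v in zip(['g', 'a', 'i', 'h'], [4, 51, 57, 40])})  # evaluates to {'g': 4, 'a': 51, 'i': 57, 'h': 40}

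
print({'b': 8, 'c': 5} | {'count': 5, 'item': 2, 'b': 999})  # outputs {'b': 999, 'c': 5, 'count': 5, 'item': 2}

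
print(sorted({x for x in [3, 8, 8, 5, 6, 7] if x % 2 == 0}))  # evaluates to [6, 8]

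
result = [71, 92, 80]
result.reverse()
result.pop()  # 71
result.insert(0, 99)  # [99, 80, 92]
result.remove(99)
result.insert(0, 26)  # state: [26, 80, 92]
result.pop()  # 92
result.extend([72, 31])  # [26, 80, 72, 31]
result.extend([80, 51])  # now [26, 80, 72, 31, 80, 51]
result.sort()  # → [26, 31, 51, 72, 80, 80]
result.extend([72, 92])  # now [26, 31, 51, 72, 80, 80, 72, 92]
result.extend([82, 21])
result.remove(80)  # [26, 31, 51, 72, 80, 72, 92, 82, 21]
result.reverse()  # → [21, 82, 92, 72, 80, 72, 51, 31, 26]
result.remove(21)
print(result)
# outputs [82, 92, 72, 80, 72, 51, 31, 26]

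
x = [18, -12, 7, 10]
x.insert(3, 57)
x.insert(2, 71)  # [18, -12, 71, 7, 57, 10]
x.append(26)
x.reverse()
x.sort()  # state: [-12, 7, 10, 18, 26, 57, 71]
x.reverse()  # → [71, 57, 26, 18, 10, 7, -12]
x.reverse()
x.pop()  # 71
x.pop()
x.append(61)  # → [-12, 7, 10, 18, 26, 61]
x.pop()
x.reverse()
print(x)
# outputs [26, 18, 10, 7, -12]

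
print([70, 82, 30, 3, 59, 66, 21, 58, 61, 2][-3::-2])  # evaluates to [58, 66, 3, 82]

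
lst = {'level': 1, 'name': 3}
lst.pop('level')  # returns 1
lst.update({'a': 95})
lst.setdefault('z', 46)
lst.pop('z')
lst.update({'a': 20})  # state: {'name': 3, 'a': 20}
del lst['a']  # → {'name': 3}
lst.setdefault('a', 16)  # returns 16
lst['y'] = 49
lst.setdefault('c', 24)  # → 24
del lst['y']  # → {'name': 3, 'a': 16, 'c': 24}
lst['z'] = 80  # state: {'name': 3, 'a': 16, 'c': 24, 'z': 80}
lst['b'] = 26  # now {'name': 3, 'a': 16, 'c': 24, 'z': 80, 'b': 26}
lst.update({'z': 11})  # {'name': 3, 'a': 16, 'c': 24, 'z': 11, 'b': 26}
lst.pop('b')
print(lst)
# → {'name': 3, 'a': 16, 'c': 24, 'z': 11}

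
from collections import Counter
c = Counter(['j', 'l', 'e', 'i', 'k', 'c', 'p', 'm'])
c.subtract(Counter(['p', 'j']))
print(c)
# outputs Counter({'l': 1, 'e': 1, 'i': 1, 'k': 1, 'c': 1, 'm': 1, 'j': 0, 'p': 0})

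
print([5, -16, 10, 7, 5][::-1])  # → [5, 7, 10, -16, 5]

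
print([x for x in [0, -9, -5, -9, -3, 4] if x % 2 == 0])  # [0, 4]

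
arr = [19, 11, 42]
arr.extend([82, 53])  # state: [19, 11, 42, 82, 53]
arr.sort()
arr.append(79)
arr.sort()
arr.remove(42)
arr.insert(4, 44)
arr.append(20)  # [11, 19, 53, 79, 44, 82, 20]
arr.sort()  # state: [11, 19, 20, 44, 53, 79, 82]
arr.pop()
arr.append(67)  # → [11, 19, 20, 44, 53, 79, 67]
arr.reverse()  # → [67, 79, 53, 44, 20, 19, 11]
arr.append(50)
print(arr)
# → [67, 79, 53, 44, 20, 19, 11, 50]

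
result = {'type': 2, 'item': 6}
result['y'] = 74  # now {'type': 2, 'item': 6, 'y': 74}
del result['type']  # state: {'item': 6, 'y': 74}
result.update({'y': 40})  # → {'item': 6, 'y': 40}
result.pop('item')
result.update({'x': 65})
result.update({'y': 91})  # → {'y': 91, 'x': 65}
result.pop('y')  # 91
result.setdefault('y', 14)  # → 14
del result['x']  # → {'y': 14}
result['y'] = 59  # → {'y': 59}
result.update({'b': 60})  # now {'y': 59, 'b': 60}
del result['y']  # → {'b': 60}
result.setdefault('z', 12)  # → 12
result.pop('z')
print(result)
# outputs {'b': 60}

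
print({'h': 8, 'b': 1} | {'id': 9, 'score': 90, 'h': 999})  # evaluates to {'h': 999, 'b': 1, 'id': 9, 'score': 90}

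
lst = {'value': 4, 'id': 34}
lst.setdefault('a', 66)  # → 66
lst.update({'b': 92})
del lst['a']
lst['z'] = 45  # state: {'value': 4, 'id': 34, 'b': 92, 'z': 45}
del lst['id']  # {'value': 4, 'b': 92, 'z': 45}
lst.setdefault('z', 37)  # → 45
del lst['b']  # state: {'value': 4, 'z': 45}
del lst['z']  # {'value': 4}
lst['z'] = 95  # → {'value': 4, 'z': 95}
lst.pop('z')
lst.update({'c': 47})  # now {'value': 4, 'c': 47}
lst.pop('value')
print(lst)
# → {'c': 47}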